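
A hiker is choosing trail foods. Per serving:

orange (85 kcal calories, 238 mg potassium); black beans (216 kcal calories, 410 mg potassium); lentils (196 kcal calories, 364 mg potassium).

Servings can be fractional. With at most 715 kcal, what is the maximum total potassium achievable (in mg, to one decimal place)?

2002.0 mg

Potassium per kcal: orange 2.8, black beans 1.898, lentils 1.857.
With no serving limits, spend the whole calories allowance on orange: 715 kcal / 85 kcal × 238 mg = 2002.0 mg.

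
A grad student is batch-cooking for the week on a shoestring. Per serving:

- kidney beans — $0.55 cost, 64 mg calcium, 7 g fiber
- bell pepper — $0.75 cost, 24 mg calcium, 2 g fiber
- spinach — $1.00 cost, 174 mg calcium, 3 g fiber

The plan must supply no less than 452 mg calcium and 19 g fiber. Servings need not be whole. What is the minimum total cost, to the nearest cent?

kidney beans only: max(452/64, 19/7) = 7.062 servings → $3.88.
bell pepper only: max(452/24, 19/2) = 18.83 servings → $14.12.
spinach only: max(452/174, 19/3) = 6.333 servings → $6.33.
kidney beans + bell pepper: the both-tight solution has a negative serving — not a feasible corner.
kidney beans + spinach with both tight: 1.901 servings and 1.899 servings → $2.94.
bell pepper + spinach with both tight: 7.065 servings and 1.623 servings → $6.92.
Cheapest feasible corner: $2.94.

$2.94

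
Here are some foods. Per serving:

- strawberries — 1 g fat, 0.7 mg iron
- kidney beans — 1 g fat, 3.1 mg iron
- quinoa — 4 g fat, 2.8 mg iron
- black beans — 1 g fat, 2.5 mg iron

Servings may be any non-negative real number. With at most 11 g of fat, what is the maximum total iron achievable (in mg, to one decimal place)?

34.1 mg

Iron per g fat: kidney beans 3.1, black beans 2.5, strawberries 0.7, quinoa 0.7.
With no serving limits, spend the whole fat allowance on kidney beans: 11 g / 1 g × 3.1 mg = 34.1 mg.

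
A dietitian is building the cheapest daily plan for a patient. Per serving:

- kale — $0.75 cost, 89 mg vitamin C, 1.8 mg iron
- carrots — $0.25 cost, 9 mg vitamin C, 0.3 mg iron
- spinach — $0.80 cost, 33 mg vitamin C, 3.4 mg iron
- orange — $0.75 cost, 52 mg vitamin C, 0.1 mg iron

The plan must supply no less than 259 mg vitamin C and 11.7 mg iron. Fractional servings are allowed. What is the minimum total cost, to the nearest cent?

$3.42

Check every corner: each single food scaled to meet both minima, and each pair solved so both constraints bind.
kale only: max(259/89, 11.7/1.8) = 6.5 servings → $4.88.
carrots only: max(259/9, 11.7/0.3) = 39 servings → $9.75.
spinach only: max(259/33, 11.7/3.4) = 7.848 servings → $6.28.
orange only: max(259/52, 11.7/0.1) = 117 servings → $87.75.
kale + carrots: the both-tight solution has a negative serving — not a feasible corner.
kale + spinach with both tight: 2.033 servings and 2.365 servings → $3.42.
kale + orange with both targets exact would need a negative amount; discard.
carrots + spinach with both tight: 23.89 servings and 1.333 servings → $7.04.
carrots + orange: intersection lies outside the first quadrant.
spinach + orange with both tight: 3.357 servings and 2.85 servings → $4.82.
So the least-cost plan costs $3.42.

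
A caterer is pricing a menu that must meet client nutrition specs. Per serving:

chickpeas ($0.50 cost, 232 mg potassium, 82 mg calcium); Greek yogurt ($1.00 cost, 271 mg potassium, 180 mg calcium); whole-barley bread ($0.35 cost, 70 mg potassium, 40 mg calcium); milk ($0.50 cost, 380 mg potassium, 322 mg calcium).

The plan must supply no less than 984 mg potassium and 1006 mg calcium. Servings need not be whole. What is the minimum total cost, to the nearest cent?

$1.56

chickpeas only: max(984/232, 1006/82) = 12.27 servings → $6.13.
Greek yogurt only: max(984/271, 1006/180) = 5.589 servings → $5.59.
whole-barley bread only: max(984/70, 1006/40) = 25.15 servings → $8.80.
milk only: max(984/380, 1006/322) = 3.124 servings → $1.56.
chickpeas + Greek yogurt with both targets exact would need a negative amount; discard.
chickpeas + whole-barley bread: the both-tight solution has a negative serving — not a feasible corner.
chickpeas + milk: the both-tight solution has a negative serving — not a feasible corner.
Greek yogurt + whole-barley bread with both targets exact would need a negative amount; discard.
Greek yogurt + milk with both targets exact would need a negative amount; discard.
whole-barley bread + milk: the both-tight solution has a negative serving — not a feasible corner.
The minimum over all feasible corners is $1.56.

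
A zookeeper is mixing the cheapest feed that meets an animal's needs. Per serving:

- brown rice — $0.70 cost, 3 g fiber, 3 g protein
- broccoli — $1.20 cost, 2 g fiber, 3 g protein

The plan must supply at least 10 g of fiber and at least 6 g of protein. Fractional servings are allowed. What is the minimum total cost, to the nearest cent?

This is a tiny linear program; its minimum lies at a vertex of the feasible set. List the vertices and price them.
brown rice only: max(10/3, 6/3) = 3.333 servings → $2.33.
broccoli only: max(10/2, 6/3) = 5 servings → $6.00.
brown rice + broccoli with both targets exact would need a negative amount; discard.
The minimum over all feasible corners is $2.33.

$2.33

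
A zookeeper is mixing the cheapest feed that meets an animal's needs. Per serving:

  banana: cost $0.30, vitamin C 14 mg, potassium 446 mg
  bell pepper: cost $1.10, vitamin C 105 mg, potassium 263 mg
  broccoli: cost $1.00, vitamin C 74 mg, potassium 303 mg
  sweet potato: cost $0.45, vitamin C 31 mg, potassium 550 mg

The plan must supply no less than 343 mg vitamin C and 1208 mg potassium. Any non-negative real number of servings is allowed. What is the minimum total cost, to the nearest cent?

banana only: max(343/14, 1208/446) = 24.5 servings → $7.35.
bell pepper only: max(343/105, 1208/263) = 4.593 servings → $5.05.
broccoli only: max(343/74, 1208/303) = 4.635 servings → $4.64.
sweet potato only: max(343/31, 1208/550) = 11.06 servings → $4.98.
banana + bell pepper with both tight: 0.849 servings and 3.153 servings → $3.72.
banana + broccoli with both targets exact would need a negative amount; discard.
banana + sweet potato: intersection lies outside the first quadrant.
bell pepper + broccoli with both tight: 1.177 servings and 2.965 servings → $4.26.
bell pepper + sweet potato with both tight: 3.049 servings and 0.7386 servings → $3.69.
broccoli + sweet potato with both targets exact would need a negative amount; discard.
So the least-cost plan costs $3.69.

$3.69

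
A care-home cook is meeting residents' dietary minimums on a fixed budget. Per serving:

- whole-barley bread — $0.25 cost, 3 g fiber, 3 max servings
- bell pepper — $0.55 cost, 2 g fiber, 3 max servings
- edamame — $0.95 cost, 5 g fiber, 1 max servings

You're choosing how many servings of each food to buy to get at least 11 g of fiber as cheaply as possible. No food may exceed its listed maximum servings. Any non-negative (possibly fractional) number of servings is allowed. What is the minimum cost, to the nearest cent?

$1.13

Cost per g of fiber: whole-barley bread $0.0833, edamame $0.1900, bell pepper $0.2750.
Take 3 servings of whole-barley bread: +9.0 g fiber for $0.75 (total $0.75, still need 2.0 g).
Take 0.4 servings of edamame: +2.0 g fiber for $0.38 (total $1.13, still need 0.0 g).
Greedy by cheapest-per-g is optimal for a single linear constraint, so the minimum cost is $1.13.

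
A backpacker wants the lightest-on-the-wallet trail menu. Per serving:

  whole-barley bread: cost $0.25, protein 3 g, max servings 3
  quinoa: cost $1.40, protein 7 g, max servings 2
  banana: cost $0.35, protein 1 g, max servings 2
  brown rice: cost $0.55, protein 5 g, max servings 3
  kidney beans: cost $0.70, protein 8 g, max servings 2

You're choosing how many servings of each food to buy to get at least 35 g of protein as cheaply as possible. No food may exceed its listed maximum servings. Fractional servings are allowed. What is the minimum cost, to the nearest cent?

Cost per g of protein: whole-barley bread $0.0833, kidney beans $0.0875, brown rice $0.1100, quinoa $0.2000, banana $0.3500.
Take 3 servings of whole-barley bread: +9.0 g protein for $0.75 (total $0.75, still need 26.0 g).
Take 2 servings of kidney beans: +16.0 g protein for $1.40 (total $2.15, still need 10.0 g).
Take 2 servings of brown rice: +10.0 g protein for $1.10 (total $3.25, still need 0.0 g).
Greedy by cheapest-per-g is optimal for a single linear constraint, so the minimum cost is $3.25.

$3.25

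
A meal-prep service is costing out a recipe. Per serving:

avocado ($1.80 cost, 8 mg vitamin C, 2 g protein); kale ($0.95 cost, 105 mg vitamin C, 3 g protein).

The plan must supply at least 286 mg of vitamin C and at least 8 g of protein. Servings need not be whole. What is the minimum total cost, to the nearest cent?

$2.59

Check every corner: each single food scaled to meet both minima, and each pair solved so both constraints bind.
avocado only: max(286/8, 8/2) = 35.75 servings → $64.35.
kale only: max(286/105, 8/3) = 2.724 servings → $2.59.
avocado + kale with both targets exact would need a negative amount; discard.
The minimum over all feasible corners is $2.59.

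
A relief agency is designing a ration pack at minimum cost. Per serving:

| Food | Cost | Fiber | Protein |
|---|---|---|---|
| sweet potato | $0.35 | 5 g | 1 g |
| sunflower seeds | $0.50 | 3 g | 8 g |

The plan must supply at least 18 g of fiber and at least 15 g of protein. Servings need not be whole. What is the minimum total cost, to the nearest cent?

$1.71

At the optimum either one food covers both requirements or two foods hit both targets exactly; no other combination can be cheaper.
sweet potato only: max(18/5, 15/1) = 15 servings → $5.25.
sunflower seeds only: max(18/3, 15/8) = 6 servings → $3.00.
sweet potato + sunflower seeds with both tight: 2.676 servings and 1.541 servings → $1.71.
So the least-cost plan costs $1.71.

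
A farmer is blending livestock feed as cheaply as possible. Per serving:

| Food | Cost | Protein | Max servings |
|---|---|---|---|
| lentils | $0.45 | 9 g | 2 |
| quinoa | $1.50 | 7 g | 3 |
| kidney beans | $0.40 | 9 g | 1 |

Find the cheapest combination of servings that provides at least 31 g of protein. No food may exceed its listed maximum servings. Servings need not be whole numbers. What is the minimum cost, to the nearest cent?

$2.16

Cost per g of protein: kidney beans $0.0444, lentils $0.0500, quinoa $0.2143.
Take 1 serving of kidney beans: +9.0 g protein for $0.40 (total $0.40, still need 22.0 g).
Take 2 servings of lentils: +18.0 g protein for $0.90 (total $1.30, still need 4.0 g).
Take 0.5714 servings of quinoa: +4.0 g protein for $0.86 (total $2.16, still need 0.0 g).
Greedy by cheapest-per-g is optimal for a single linear constraint, so the minimum cost is $2.16.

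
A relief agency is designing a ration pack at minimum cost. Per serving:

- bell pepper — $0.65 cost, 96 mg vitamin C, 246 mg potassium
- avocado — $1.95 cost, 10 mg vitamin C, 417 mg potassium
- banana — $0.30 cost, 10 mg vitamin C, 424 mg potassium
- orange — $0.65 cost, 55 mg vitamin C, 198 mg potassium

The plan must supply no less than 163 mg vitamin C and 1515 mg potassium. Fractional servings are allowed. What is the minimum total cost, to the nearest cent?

Compare the cost at each extreme point of the feasible region.
bell pepper only: max(163/96, 1515/246) = 6.159 servings → $4.00.
avocado only: max(163/10, 1515/417) = 16.3 servings → $31.79.
banana only: max(163/10, 1515/424) = 16.3 servings → $4.89.
orange only: max(163/55, 1515/198) = 7.652 servings → $4.97.
bell pepper + avocado with both tight: 1.406 servings and 2.804 servings → $6.38.
bell pepper + banana with both tight: 1.411 servings and 2.754 servings → $1.74.
bell pepper + orange: the both-tight solution has a negative serving — not a feasible corner.
avocado + banana with both targets exact would need a negative amount; discard.
avocado + orange with both tight: 2.436 servings and 2.521 servings → $6.39.
banana + orange with both tight: 2.392 servings and 2.529 servings → $2.36.
The minimum over all feasible corners is $1.74.

$1.74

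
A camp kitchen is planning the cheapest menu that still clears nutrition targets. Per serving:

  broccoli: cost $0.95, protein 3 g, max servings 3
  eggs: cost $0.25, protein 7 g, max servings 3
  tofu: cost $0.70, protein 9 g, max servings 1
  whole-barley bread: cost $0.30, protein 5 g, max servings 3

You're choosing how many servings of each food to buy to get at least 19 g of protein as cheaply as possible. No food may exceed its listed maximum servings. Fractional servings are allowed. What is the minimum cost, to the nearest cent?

$0.68

Cost per g of protein: eggs $0.0357, whole-barley bread $0.0600, tofu $0.0778, broccoli $0.3167.
Take 2.714 servings of eggs: +19.0 g protein for $0.68 (total $0.68, still need 0.0 g).
Filling from the cheapest source first is optimal under one linear minimum: $0.68.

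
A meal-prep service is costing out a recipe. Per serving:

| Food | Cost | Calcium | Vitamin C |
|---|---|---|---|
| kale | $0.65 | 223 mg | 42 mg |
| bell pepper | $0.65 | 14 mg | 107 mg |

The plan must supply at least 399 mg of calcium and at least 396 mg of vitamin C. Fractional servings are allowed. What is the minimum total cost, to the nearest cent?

$3.04

Check every corner: each single food scaled to meet both minima, and each pair solved so both constraints bind.
kale only: max(399/223, 396/42) = 9.429 servings → $6.13.
bell pepper only: max(399/14, 396/107) = 28.5 servings → $18.52.
kale + bell pepper with both tight: 1.596 servings and 3.074 servings → $3.04.
So the least-cost plan costs $3.04.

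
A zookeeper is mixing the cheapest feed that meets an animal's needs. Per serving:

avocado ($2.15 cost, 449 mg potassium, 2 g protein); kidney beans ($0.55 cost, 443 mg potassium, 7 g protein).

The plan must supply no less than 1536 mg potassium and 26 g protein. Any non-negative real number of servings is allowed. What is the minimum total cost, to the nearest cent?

$2.04

For a min-cost LP with two ≥-constraints, a basic feasible solution has at most two positive variables.
avocado only: max(1536/449, 26/2) = 13 servings → $27.95.
kidney beans only: max(1536/443, 26/7) = 3.714 servings → $2.04.
avocado + kidney beans with both targets exact would need a negative amount; discard.
The minimum over all feasible corners is $2.04.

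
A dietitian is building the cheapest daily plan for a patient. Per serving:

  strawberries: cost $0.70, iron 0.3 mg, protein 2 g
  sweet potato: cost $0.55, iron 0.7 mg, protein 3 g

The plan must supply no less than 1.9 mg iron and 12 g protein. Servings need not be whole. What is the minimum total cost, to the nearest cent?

At the optimum either one food covers both requirements or two foods hit both targets exactly; no other combination can be cheaper.
strawberries only: max(1.9/0.3, 12/2) = 6.333 servings → $4.43.
sweet potato only: max(1.9/0.7, 12/3) = 4 servings → $2.20.
strawberries + sweet potato with both tight: 5.4 servings and 0.4 servings → $4.00.
The minimum over all feasible corners is $2.20.

$2.20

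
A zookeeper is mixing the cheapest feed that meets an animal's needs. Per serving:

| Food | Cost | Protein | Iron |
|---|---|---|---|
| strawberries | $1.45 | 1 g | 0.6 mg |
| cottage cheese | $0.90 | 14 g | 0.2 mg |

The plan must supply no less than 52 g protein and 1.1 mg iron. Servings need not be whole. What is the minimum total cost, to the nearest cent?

strawberries only: max(52/1, 1.1/0.6) = 52 servings → $75.40.
cottage cheese only: max(52/14, 1.1/0.2) = 5.5 servings → $4.95.
strawberries + cottage cheese with both tight: 0.6098 servings and 3.671 servings → $4.19.
Cheapest feasible corner: $4.19.

$4.19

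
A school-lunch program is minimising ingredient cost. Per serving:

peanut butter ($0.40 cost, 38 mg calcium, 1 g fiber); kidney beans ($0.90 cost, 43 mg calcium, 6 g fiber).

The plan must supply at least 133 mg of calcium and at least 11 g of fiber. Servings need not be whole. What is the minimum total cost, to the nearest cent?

This is a tiny linear program; its minimum lies at a vertex of the feasible set. List the vertices and price them.
peanut butter only: max(133/38, 11/1) = 11 servings → $4.40.
kidney beans only: max(133/43, 11/6) = 3.093 servings → $2.78.
peanut butter + kidney beans with both tight: 1.757 servings and 1.541 servings → $2.09.
So the least-cost plan costs $2.09.

$2.09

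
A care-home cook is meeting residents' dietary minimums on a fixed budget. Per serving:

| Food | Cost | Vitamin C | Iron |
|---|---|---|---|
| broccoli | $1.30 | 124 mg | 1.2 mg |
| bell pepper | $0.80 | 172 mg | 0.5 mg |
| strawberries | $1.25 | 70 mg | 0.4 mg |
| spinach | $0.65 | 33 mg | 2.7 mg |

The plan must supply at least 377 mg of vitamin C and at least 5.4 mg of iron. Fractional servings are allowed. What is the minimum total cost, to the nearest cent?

$2.57

Minimising a linear cost over {vitamin C ≥ 377, iron ≥ 5.4, servings ≥ 0} — the optimum is at a vertex, using one or two foods.
broccoli only: max(377/124, 5.4/1.2) = 4.5 servings → $5.85.
bell pepper only: max(377/172, 5.4/0.5) = 10.8 servings → $8.64.
strawberries only: max(377/70, 5.4/0.4) = 13.5 servings → $16.88.
spinach only: max(377/33, 5.4/2.7) = 11.42 servings → $7.43.
broccoli + bell pepper with both targets exact would need a negative amount; discard.
broccoli + strawberries with both targets exact would need a negative amount; discard.
broccoli + spinach with both tight: 2.845 servings and 0.7358 servings → $4.18.
bell pepper + strawberries with both targets exact would need a negative amount; discard.
bell pepper + spinach with both tight: 1.875 servings and 1.653 servings → $2.57.
strawberries + spinach with both tight: 4.776 servings and 1.292 servings → $6.81.
So the least-cost plan costs $2.57.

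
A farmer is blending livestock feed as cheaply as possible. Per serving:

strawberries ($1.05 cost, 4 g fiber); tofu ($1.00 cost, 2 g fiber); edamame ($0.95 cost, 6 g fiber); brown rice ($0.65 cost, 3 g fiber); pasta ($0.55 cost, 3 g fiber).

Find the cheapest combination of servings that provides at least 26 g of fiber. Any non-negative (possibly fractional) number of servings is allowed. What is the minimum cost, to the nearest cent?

Cost per g of fiber: edamame $0.1583, pasta $0.1833, brown rice $0.2167, strawberries $0.2625, tofu $0.5000.
With no serving limits, use only edamame: 26 g / 6 g = 4.333 servings × $0.95 = $4.12.

$4.12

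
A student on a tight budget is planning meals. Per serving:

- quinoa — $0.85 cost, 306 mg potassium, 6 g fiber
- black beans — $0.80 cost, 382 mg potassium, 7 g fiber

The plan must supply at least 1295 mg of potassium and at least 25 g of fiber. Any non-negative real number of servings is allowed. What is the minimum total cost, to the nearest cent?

$2.86

For a min-cost LP with two ≥-constraints, a basic feasible solution has at most two positive variables.
quinoa only: max(1295/306, 25/6) = 4.232 servings → $3.60.
black beans only: max(1295/382, 25/7) = 3.571 servings → $2.86.
quinoa + black beans with both tight: 3.233 servings and 0.8 servings → $3.39.
So the least-cost plan costs $2.86.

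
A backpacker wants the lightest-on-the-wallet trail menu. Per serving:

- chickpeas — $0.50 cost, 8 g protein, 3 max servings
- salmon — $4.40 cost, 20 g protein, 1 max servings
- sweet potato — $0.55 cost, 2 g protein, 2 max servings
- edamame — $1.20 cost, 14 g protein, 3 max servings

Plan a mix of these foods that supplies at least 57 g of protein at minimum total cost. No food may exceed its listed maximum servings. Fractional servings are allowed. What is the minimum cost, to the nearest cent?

$4.33

Cost per g of protein: chickpeas $0.0625, edamame $0.0857, salmon $0.2200, sweet potato $0.2750.
Take 3 servings of chickpeas: +24.0 g protein for $1.50 (total $1.50, still need 33.0 g).
Take 2.357 servings of edamame: +33.0 g protein for $2.83 (total $4.33, still need 0.0 g).
Filling from the cheapest source first is optimal under one linear minimum: $4.33.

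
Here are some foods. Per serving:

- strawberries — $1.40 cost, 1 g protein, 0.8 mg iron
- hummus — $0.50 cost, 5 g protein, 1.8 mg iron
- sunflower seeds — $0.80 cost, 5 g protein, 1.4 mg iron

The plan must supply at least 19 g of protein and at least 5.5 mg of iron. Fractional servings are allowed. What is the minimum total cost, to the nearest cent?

$1.90

An LP optimum is at a vertex; with two nutrient constraints at most two foods are used. Check each candidate.
strawberries only: max(19/1, 5.5/0.8) = 19 servings → $26.60.
hummus only: max(19/5, 5.5/1.8) = 3.8 servings → $1.90.
sunflower seeds only: max(19/5, 5.5/1.4) = 3.929 servings → $3.14.
strawberries + hummus: the both-tight solution has a negative serving — not a feasible corner.
strawberries + sunflower seeds with both tight: 0.3462 servings and 3.731 servings → $3.47.
hummus + sunflower seeds with both tight: 0.45 servings and 3.35 servings → $2.90.
The minimum over all feasible corners is $1.90.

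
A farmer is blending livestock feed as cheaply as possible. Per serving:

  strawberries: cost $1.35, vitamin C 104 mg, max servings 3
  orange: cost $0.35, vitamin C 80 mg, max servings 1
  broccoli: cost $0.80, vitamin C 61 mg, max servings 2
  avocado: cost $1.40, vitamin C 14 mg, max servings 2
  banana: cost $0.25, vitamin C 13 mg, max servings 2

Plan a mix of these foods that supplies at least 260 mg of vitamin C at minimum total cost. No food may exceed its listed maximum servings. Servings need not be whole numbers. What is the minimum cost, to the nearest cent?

Cost per mg of vitamin C: orange $0.0044, strawberries $0.0130, broccoli $0.0131, banana $0.0192, avocado $0.1000.
Take 1 serving of orange: +80.0 mg vitamin C for $0.35 (total $0.35, still need 180.0 mg).
Take 1.731 servings of strawberries: +180.0 mg vitamin C for $2.34 (total $2.69, still need 0.0 mg).
Greedy by cheapest-per-mg is optimal for a single linear constraint, so the minimum cost is $2.69.

$2.69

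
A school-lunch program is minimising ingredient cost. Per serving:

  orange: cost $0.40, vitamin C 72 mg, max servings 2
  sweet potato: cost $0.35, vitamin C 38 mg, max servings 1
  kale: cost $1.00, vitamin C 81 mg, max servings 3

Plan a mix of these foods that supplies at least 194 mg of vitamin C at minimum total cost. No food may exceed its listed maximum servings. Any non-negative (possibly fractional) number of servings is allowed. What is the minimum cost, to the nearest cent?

$1.30

Cost per mg of vitamin C: orange $0.0056, sweet potato $0.0092, kale $0.0123.
Take 2 servings of orange: +144.0 mg vitamin C for $0.80 (total $0.80, still need 50.0 mg).
Take 1 serving of sweet potato: +38.0 mg vitamin C for $0.35 (total $1.15, still need 12.0 mg).
Take 0.1481 servings of kale: +12.0 mg vitamin C for $0.15 (total $1.30, still need 0.0 mg).
Filling from the cheapest source first is optimal under one linear minimum: $1.30.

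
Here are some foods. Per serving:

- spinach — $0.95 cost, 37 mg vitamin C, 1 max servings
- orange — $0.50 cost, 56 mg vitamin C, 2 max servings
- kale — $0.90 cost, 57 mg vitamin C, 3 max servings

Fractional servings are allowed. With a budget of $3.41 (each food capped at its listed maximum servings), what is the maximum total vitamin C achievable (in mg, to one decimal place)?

264.6 mg

Vitamin C per dollar: orange 112, kale 63.33, spinach 38.95.
Take 2 servings of orange: spends $1.00, +112.0 mg vitamin C (running total 112.0 mg).
Take 2.678 servings of kale: spends $2.41, +152.6 mg vitamin C (running total 264.6 mg).
Filling greedily by vitamin C-per-dollar is optimal for one linear limit, giving 264.6 mg.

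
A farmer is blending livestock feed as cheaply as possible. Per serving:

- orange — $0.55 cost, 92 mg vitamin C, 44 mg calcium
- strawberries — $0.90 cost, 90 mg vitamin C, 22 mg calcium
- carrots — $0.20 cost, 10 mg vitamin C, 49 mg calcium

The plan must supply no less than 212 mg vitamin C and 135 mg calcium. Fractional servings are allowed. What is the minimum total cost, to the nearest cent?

This is a tiny linear program; its minimum lies at a vertex of the feasible set. List the vertices and price them.
orange only: max(212/92, 135/44) = 3.068 servings → $1.69.
strawberries only: max(212/90, 135/22) = 6.136 servings → $5.52.
carrots only: max(212/10, 135/49) = 21.2 servings → $4.24.
orange + strawberries with both targets exact would need a negative amount; discard.
orange + carrots with both tight: 2.222 servings and 0.7601 servings → $1.37.
strawberries + carrots with both tight: 2.157 servings and 1.787 servings → $2.30.
Cheapest feasible corner: $1.37.

$1.37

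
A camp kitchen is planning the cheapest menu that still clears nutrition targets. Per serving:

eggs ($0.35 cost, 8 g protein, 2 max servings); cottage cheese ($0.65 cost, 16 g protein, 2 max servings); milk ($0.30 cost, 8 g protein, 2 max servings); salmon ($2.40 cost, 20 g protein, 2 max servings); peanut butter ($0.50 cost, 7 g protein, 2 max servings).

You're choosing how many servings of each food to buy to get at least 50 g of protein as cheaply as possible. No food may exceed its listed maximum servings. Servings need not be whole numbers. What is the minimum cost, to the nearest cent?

$1.99

Cost per g of protein: milk $0.0375, cottage cheese $0.0406, eggs $0.0437, peanut butter $0.0714, salmon $0.1200.
Take 2 servings of milk: +16.0 g protein for $0.60 (total $0.60, still need 34.0 g).
Take 2 servings of cottage cheese: +32.0 g protein for $1.30 (total $1.90, still need 2.0 g).
Take 0.25 servings of eggs: +2.0 g protein for $0.09 (total $1.99, still need 0.0 g).
Filling from the cheapest source first is optimal under one linear minimum: $1.99.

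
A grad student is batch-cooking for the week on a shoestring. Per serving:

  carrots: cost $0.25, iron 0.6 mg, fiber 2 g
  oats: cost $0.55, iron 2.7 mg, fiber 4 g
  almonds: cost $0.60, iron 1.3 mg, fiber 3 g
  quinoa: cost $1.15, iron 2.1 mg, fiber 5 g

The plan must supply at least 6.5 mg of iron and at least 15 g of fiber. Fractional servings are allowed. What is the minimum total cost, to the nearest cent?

Two binding constraints pin down two serving amounts, so the optimal mix uses at most two foods. The candidates are each food alone (scaled to the tighter of iron/fiber) and each pair with both constraints tight.
carrots only: max(6.5/0.6, 15/2) = 10.83 servings → $2.71.
oats only: max(6.5/2.7, 15/4) = 3.75 servings → $2.06.
almonds only: max(6.5/1.3, 15/3) = 5 servings → $3.00.
quinoa only: max(6.5/2.1, 15/5) = 3.095 servings → $3.56.
carrots + oats with both tight: 4.833 servings and 1.333 servings → $1.94.
carrots + almonds with both tight: 0 servings and 5 servings → $3.00.
carrots + quinoa with both targets exact would need a negative amount; discard.
oats + almonds with both tight: 0 servings and 5 servings → $3.00.
oats + quinoa with both tight: 0.1961 servings and 2.843 servings → $3.38.
almonds + quinoa with both tight: 5 servings and 0 servings → $3.00.
So the least-cost plan costs $1.94.

$1.94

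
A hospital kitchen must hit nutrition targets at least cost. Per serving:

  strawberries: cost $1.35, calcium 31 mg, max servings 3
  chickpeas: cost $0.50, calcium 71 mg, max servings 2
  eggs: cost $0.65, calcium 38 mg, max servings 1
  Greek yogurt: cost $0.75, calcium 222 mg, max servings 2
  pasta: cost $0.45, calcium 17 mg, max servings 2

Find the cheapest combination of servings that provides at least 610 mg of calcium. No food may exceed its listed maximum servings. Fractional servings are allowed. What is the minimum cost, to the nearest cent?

Cost per mg of calcium: Greek yogurt $0.0034, chickpeas $0.0070, eggs $0.0171, pasta $0.0265, strawberries $0.0435.
Take 2 servings of Greek yogurt: +444.0 mg calcium for $1.50 (total $1.50, still need 166.0 mg).
Take 2 servings of chickpeas: +142.0 mg calcium for $1.00 (total $2.50, still need 24.0 mg).
Take 0.6316 servings of eggs: +24.0 mg calcium for $0.41 (total $2.91, still need 0.0 mg).
Greedy by cheapest-per-mg is optimal for a single linear constraint, so the minimum cost is $2.91.

$2.91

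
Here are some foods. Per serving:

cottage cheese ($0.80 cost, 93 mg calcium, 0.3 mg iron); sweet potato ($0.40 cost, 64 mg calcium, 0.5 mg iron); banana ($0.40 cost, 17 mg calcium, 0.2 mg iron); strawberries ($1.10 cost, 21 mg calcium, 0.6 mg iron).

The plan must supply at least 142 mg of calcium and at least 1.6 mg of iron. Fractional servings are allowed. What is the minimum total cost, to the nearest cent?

For a min-cost LP with two ≥-constraints, a basic feasible solution has at most two positive variables.
cottage cheese only: max(142/93, 1.6/0.3) = 5.333 servings → $4.27.
sweet potato only: max(142/64, 1.6/0.5) = 3.2 servings → $1.28.
banana only: max(142/17, 1.6/0.2) = 8.353 servings → $3.34.
strawberries only: max(142/21, 1.6/0.6) = 6.762 servings → $7.44.
cottage cheese + sweet potato with both targets exact would need a negative amount; discard.
cottage cheese + banana with both tight: 0.08889 servings and 7.867 servings → $3.22.
cottage cheese + strawberries with both tight: 1.042 servings and 2.145 servings → $3.19.
sweet potato + banana with both tight: 0.2791 servings and 7.302 servings → $3.03.
sweet potato + strawberries with both tight: 1.849 servings and 1.125 servings → $1.98.
banana + strawberries: intersection lies outside the first quadrant.
The minimum over all feasible corners is $1.28.

$1.28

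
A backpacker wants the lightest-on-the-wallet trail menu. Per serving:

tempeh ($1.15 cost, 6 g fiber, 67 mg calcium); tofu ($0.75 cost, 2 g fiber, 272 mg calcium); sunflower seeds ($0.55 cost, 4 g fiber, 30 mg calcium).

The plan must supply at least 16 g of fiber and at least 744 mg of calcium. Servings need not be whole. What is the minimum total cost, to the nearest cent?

$3.35

Compare the cost at each extreme point of the feasible region.
tempeh only: max(16/6, 744/67) = 11.1 servings → $12.77.
tofu only: max(16/2, 744/272) = 8 servings → $6.00.
sunflower seeds only: max(16/4, 744/30) = 24.8 servings → $13.64.
tempeh + tofu with both tight: 1.912 servings and 2.264 servings → $3.90.
tempeh + sunflower seeds: the both-tight solution has a negative serving — not a feasible corner.
tofu + sunflower seeds with both tight: 2.428 servings and 2.786 servings → $3.35.
The minimum over all feasible corners is $3.35.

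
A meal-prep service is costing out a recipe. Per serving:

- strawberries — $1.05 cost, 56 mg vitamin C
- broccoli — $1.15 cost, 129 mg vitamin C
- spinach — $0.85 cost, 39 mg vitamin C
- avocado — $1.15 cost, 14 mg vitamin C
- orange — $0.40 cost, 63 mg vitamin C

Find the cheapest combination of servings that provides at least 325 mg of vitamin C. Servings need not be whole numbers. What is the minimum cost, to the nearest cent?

Cost per mg of vitamin C: orange $0.0063, broccoli $0.0089, strawberries $0.0187, spinach $0.0218, avocado $0.0821.
With no serving limits, use only orange: 325 mg / 63 mg = 5.159 servings × $0.40 = $2.06.

$2.06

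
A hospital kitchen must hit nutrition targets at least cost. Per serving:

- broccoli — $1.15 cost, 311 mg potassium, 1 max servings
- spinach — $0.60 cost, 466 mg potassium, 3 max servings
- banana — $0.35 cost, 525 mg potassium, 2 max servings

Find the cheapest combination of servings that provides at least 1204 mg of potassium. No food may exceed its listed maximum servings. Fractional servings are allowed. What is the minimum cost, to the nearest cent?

Cost per mg of potassium: banana $0.0007, spinach $0.0013, broccoli $0.0037.
Take 2 servings of banana: +1050.0 mg potassium for $0.70 (total $0.70, still need 154.0 mg).
Take 0.3305 servings of spinach: +154.0 mg potassium for $0.20 (total $0.90, still need 0.0 mg).
Filling from the cheapest source first is optimal under one linear minimum: $0.90.

$0.90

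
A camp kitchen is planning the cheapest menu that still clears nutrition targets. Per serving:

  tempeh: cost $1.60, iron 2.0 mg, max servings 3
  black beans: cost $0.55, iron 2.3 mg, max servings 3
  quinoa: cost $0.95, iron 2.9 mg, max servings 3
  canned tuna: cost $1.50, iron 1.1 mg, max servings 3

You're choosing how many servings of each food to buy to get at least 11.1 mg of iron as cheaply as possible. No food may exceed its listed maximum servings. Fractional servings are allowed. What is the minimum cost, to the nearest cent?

Cost per mg of iron: black beans $0.2391, quinoa $0.3276, tempeh $0.8000, canned tuna $1.3636.
Take 3 servings of black beans: +6.9 mg iron for $1.65 (total $1.65, still need 4.2 mg).
Take 1.448 servings of quinoa: +4.2 mg iron for $1.38 (total $3.03, still need 0.0 mg).
Filling from the cheapest source first is optimal under one linear minimum: $3.03.

$3.03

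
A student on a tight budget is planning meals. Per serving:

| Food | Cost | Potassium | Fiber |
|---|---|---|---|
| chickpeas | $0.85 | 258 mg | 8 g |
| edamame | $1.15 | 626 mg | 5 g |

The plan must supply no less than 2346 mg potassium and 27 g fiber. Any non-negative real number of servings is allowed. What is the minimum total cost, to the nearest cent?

For a min-cost LP with two ≥-constraints, a basic feasible solution has at most two positive variables.
chickpeas only: max(2346/258, 27/8) = 9.093 servings → $7.73.
edamame only: max(2346/626, 27/5) = 5.4 servings → $6.21.
chickpeas + edamame with both tight: 1.391 servings and 3.174 servings → $4.83.
So the least-cost plan costs $4.83.

$4.83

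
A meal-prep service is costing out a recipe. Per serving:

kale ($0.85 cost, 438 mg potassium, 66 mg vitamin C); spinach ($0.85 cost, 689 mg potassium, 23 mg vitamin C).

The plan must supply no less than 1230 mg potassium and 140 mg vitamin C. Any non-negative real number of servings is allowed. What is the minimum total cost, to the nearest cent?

Minimising a linear cost over {potassium ≥ 1230, vitamin C ≥ 140, servings ≥ 0} — the optimum is at a vertex, using one or two foods.
kale only: max(1230/438, 140/66) = 2.808 servings → $2.39.
spinach only: max(1230/689, 140/23) = 6.087 servings → $5.17.
kale + spinach with both tight: 1.926 servings and 0.561 servings → $2.11.
Cheapest feasible corner: $2.11.

$2.11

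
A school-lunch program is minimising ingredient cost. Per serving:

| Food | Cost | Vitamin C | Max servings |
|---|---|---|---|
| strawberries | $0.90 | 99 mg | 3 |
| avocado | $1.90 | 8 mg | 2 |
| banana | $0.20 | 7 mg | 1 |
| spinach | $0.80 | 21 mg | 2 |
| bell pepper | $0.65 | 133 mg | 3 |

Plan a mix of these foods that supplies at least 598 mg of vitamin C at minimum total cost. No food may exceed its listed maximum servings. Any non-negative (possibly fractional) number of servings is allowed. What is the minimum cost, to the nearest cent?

Cost per mg of vitamin C: bell pepper $0.0049, strawberries $0.0091, banana $0.0286, spinach $0.0381, avocado $0.2375.
Take 3 servings of bell pepper: +399.0 mg vitamin C for $1.95 (total $1.95, still need 199.0 mg).
Take 2.01 servings of strawberries: +199.0 mg vitamin C for $1.81 (total $3.76, still need 0.0 mg).
Filling from the cheapest source first is optimal under one linear minimum: $3.76.

$3.76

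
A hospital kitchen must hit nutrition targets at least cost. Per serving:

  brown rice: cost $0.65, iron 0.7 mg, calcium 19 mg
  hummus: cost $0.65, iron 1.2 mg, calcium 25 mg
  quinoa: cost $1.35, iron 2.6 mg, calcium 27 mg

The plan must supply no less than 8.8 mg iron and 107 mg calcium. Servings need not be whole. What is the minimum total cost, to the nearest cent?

At the optimum either one food covers both requirements or two foods hit both targets exactly; no other combination can be cheaper.
brown rice only: max(8.8/0.7, 107/19) = 12.57 servings → $8.17.
hummus only: max(8.8/1.2, 107/25) = 7.333 servings → $4.77.
quinoa only: max(8.8/2.6, 107/27) = 3.963 servings → $5.35.
brown rice + hummus: intersection lies outside the first quadrant.
brown rice + quinoa with both tight: 1.331 servings and 3.026 servings → $4.95.
hummus + quinoa with both tight: 1.245 servings and 2.81 servings → $4.60.
Cheapest feasible corner: $4.60.

$4.60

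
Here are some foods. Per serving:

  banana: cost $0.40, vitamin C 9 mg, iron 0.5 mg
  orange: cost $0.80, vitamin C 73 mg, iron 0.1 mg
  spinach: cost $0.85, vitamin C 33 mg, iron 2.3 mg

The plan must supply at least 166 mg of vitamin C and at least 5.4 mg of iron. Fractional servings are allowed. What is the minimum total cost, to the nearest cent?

Minimising a linear cost over {vitamin C ≥ 166, iron ≥ 5.4, servings ≥ 0} — the optimum is at a vertex, using one or two foods.
banana only: max(166/9, 5.4/0.5) = 18.44 servings → $7.38.
orange only: max(166/73, 5.4/0.1) = 54 servings → $43.20.
spinach only: max(166/33, 5.4/2.3) = 5.03 servings → $4.28.
banana + orange with both tight: 10.61 servings and 0.9663 servings → $5.02.
banana + spinach with both targets exact would need a negative amount; discard.
orange + spinach with both tight: 1.237 servings and 2.294 servings → $2.94.
So the least-cost plan costs $2.94.

$2.94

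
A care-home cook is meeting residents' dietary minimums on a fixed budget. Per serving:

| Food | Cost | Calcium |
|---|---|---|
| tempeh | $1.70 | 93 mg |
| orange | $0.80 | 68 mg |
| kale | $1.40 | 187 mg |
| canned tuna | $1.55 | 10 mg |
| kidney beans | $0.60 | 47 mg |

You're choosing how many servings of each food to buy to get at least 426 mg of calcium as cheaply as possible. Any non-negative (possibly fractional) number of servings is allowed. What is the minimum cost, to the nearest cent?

$3.19

Cost per mg of calcium: kale $0.0075, orange $0.0118, kidney beans $0.0128, tempeh $0.0183, canned tuna $0.1550.
With no serving limits, use only kale: 426 mg / 187 mg = 2.278 servings × $1.40 = $3.19.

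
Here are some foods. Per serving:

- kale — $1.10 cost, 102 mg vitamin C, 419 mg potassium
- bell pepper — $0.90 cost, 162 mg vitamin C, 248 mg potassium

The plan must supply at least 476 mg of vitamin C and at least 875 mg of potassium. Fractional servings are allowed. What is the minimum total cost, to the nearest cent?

$2.94

At the optimum either one food covers both requirements or two foods hit both targets exactly; no other combination can be cheaper.
kale only: max(476/102, 875/419) = 4.667 servings → $5.13.
bell pepper only: max(476/162, 875/248) = 3.528 servings → $3.18.
kale + bell pepper with both tight: 0.5566 servings and 2.588 servings → $2.94.
Cheapest feasible corner: $2.94.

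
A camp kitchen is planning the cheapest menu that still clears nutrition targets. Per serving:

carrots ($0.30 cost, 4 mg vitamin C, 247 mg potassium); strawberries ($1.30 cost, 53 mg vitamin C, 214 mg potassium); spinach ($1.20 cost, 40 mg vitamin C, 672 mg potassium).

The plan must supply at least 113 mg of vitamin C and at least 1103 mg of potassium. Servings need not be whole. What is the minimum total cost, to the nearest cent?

At the optimum either one food covers both requirements or two foods hit both targets exactly; no other combination can be cheaper.
carrots only: max(113/4, 1103/247) = 28.25 servings → $8.47.
strawberries only: max(113/53, 1103/214) = 5.154 servings → $6.70.
spinach only: max(113/40, 1103/672) = 2.825 servings → $3.39.
carrots + strawberries with both tight: 2.802 servings and 1.921 servings → $3.34.
carrots + spinach with both targets exact would need a negative amount; discard.
strawberries + spinach with both tight: 1.176 servings and 1.267 servings → $3.05.
So the least-cost plan costs $3.05.

$3.05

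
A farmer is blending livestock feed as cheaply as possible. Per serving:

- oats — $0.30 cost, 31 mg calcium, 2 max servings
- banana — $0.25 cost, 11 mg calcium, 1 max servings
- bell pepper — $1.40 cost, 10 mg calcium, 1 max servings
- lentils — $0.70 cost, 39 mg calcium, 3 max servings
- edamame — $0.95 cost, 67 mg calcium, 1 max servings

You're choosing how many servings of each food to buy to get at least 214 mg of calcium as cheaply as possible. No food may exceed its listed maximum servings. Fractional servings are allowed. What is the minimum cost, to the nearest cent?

$3.08

Cost per mg of calcium: oats $0.0097, edamame $0.0142, lentils $0.0179, banana $0.0227, bell pepper $0.1400.
Take 2 servings of oats: +62.0 mg calcium for $0.60 (total $0.60, still need 152.0 mg).
Take 1 serving of edamame: +67.0 mg calcium for $0.95 (total $1.55, still need 85.0 mg).
Take 2.179 servings of lentils: +85.0 mg calcium for $1.53 (total $3.08, still need 0.0 mg).
Filling from the cheapest source first is optimal under one linear minimum: $3.08.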